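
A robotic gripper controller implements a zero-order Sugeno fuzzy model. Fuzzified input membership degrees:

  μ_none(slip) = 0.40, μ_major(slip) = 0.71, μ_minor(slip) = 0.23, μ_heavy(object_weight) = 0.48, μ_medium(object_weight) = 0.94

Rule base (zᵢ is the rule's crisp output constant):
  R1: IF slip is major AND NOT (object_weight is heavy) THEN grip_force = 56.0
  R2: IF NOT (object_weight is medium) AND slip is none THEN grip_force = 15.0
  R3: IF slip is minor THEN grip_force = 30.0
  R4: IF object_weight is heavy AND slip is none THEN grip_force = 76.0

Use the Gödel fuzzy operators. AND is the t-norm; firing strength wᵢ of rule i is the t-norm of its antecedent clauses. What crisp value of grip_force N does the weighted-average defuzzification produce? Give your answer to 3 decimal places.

R1 (z=56.0): major=0.71, ¬heavy=1−0.48=0.52; AND[min(a, b)] → w = 0.52
R2 (z=15.0): ¬medium=1−0.94=0.06, none=0.40; AND[min(a, b)] → w = 0.06
R3 (z=30.0): minor=0.23 → w = 0.23
R4 (z=76.0): heavy=0.48, none=0.40; AND[min(a, b)] → w = 0.40
Weighted average = (0.52·56.0 + 0.06·15.0 + 0.23·30.0 + 0.40·76.0) / (0.52 + 0.06 + 0.23 + 0.40)
  = 67.3200 / 1.2100 = 55.636

55.636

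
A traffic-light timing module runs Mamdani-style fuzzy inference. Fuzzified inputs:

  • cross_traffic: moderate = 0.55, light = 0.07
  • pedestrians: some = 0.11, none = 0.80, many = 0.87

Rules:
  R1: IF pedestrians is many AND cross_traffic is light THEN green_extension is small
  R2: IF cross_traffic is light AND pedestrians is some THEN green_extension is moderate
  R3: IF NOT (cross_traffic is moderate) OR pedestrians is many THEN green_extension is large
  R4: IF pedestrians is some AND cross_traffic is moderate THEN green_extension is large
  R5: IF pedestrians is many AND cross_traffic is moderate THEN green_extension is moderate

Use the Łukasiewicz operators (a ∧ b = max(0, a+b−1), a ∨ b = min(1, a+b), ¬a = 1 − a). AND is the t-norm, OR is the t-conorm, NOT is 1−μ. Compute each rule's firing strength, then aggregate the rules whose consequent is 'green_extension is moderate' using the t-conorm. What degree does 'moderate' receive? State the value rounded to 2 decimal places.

0.42

R1: many=0.87, light=0.07; AND[max(0, a+b−1)] → w = 0.00
R2: light=0.07, some=0.11; AND[max(0, a+b−1)] → w = 0.00
R3: ¬moderate=1−0.55=0.45, many=0.87; OR[min(1, a+b)] → w = 1.00
R4: some=0.11, moderate=0.55; AND[max(0, a+b−1)] → w = 0.00
R5: many=0.87, moderate=0.55; AND[max(0, a+b−1)] → w = 0.42
Rules with consequent 'moderate': {R2, R5} → strengths 0.00, 0.42
Aggregate via t-conorm [min(1, a+b)]: 0.42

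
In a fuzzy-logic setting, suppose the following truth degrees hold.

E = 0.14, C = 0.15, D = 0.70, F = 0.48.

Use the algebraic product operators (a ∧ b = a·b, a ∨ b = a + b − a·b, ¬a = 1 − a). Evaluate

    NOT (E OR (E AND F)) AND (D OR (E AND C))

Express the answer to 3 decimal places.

E AND F = a·b on (0.1400, 0.4800) = 0.0672
E OR (E AND F) = a + b − a·b on (0.1400, 0.0672) = 0.1978
NOT (E OR (E AND F)) = 1 − 0.1978 = 0.8022
E AND C = a·b on (0.1400, 0.1500) = 0.0210
D OR (E AND C) = a + b − a·b on (0.7000, 0.0210) = 0.7063
NOT (E OR (E AND F)) AND (D OR (E AND C)) = a·b on (0.8022, 0.7063) = 0.5666

0.567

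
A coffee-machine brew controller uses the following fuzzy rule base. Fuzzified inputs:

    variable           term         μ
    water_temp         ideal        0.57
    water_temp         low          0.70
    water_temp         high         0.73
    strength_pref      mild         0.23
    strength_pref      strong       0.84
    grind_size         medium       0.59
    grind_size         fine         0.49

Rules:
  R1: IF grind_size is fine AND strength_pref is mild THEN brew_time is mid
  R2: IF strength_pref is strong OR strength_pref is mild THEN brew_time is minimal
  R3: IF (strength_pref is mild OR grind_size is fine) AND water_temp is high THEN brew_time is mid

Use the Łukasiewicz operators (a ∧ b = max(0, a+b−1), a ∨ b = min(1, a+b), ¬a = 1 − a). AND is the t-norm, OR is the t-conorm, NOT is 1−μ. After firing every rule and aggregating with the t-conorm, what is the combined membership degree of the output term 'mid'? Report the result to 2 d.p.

0.45

R1: fine=0.49, mild=0.23; AND[max(0, a+b−1)] → w = 0.00
R2: strong=0.84, mild=0.23; OR[min(1, a+b)] → w = 1.00
R3: (mild=0.23 OR fine=0.49) = 0.72; AND[max(0, a+b−1)] with high=0.73 → w = 0.45
Rules with consequent 'mid': {R1, R3} → strengths 0.00, 0.45
Aggregate via t-conorm [min(1, a+b)]: 0.45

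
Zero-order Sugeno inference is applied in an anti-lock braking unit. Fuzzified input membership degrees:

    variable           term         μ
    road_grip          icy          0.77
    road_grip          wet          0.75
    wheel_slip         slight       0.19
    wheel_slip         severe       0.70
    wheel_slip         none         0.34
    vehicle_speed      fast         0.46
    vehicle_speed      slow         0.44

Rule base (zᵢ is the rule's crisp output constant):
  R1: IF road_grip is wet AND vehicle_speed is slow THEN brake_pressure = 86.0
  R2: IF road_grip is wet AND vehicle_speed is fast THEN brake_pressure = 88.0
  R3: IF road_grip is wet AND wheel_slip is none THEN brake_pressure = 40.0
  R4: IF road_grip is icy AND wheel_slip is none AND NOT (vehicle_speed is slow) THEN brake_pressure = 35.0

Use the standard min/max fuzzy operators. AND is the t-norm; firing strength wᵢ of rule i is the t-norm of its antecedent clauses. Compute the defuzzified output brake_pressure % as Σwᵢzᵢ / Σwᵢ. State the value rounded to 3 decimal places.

65.709

R1 (z=86.0): wet=0.75, slow=0.44; AND[min(a, b)] → w = 0.44
R2 (z=88.0): wet=0.75, fast=0.46; AND[min(a, b)] → w = 0.46
R3 (z=40.0): wet=0.75, none=0.34; AND[min(a, b)] → w = 0.34
R4 (z=35.0): icy=0.77, none=0.34, ¬slow=1−0.44=0.56; AND[min(a, b)] → w = 0.34
Weighted average = (0.44·86.0 + 0.46·88.0 + 0.34·40.0 + 0.34·35.0) / (0.44 + 0.46 + 0.34 + 0.34)
  = 103.8200 / 1.5800 = 65.709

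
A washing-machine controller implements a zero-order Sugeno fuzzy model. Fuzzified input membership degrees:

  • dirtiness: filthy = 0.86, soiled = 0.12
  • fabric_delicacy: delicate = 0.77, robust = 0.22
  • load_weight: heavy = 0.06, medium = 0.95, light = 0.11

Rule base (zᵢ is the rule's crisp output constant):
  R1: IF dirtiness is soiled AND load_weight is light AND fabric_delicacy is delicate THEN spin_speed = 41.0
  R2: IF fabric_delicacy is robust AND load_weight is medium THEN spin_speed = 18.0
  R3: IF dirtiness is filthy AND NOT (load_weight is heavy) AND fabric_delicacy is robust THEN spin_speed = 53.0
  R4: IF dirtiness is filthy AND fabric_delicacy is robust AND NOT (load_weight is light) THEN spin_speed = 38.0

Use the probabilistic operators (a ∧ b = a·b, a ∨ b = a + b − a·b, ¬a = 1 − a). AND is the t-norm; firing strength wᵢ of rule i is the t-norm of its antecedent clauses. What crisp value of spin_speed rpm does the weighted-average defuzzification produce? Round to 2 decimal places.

35.38

R1 (z=41.0): soiled=0.12, light=0.11, delicate=0.77; AND[a·b] → w = 0.0102
R2 (z=18.0): robust=0.22, medium=0.95; AND[a·b] → w = 0.2090
R3 (z=53.0): filthy=0.86, ¬heavy=1−0.06=0.94, robust=0.22; AND[a·b] → w = 0.1778
R4 (z=38.0): filthy=0.86, robust=0.22, ¬light=1−0.11=0.89; AND[a·b] → w = 0.1684
Weighted average = (0.0102·41.0 + 0.2090·18.0 + 0.1778·53.0 + 0.1684·38.0) / (0.0102 + 0.2090 + 0.1778 + 0.1684)
  = 20.0034 / 0.5654 = 35.38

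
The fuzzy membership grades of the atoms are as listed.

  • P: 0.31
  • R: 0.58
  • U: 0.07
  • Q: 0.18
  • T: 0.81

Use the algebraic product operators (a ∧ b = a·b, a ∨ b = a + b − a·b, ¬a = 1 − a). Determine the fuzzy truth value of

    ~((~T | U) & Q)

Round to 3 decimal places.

~T = 1 − 0.8100 = 0.1900
~T | U = a + b − a·b on (0.1900, 0.0700) = 0.2467
(~T | U) & Q = a·b on (0.2467, 0.1800) = 0.0444
~((~T | U) & Q) = 1 − 0.0444 = 0.9556

0.956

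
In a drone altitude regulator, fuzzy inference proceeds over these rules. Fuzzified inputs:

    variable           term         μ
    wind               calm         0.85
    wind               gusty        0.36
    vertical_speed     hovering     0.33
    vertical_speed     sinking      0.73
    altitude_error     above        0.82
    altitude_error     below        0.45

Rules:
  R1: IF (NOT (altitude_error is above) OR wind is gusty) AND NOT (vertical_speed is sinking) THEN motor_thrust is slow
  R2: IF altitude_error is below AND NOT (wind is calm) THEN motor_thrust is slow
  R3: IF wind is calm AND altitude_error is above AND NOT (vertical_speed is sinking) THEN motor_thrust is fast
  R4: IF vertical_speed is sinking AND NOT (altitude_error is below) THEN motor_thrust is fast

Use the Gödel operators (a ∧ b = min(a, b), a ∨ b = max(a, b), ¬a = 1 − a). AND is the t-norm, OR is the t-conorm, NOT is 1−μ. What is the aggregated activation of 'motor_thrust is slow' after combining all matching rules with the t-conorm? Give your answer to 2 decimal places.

0.27

R1: (¬above=1−0.82=0.18 OR gusty=0.36) = 0.36; AND[min(a, b)] with ¬sinking=1−0.73=0.27 → w = 0.27
R2: below=0.45, ¬calm=1−0.85=0.15; AND[min(a, b)] → w = 0.15
R3: calm=0.85, above=0.82, ¬sinking=1−0.73=0.27; AND[min(a, b)] → w = 0.27
R4: sinking=0.73, ¬below=1−0.45=0.55; AND[min(a, b)] → w = 0.55
Rules with consequent 'slow': {R1, R2} → strengths 0.27, 0.15
Aggregate via t-conorm [max(a, b)]: 0.27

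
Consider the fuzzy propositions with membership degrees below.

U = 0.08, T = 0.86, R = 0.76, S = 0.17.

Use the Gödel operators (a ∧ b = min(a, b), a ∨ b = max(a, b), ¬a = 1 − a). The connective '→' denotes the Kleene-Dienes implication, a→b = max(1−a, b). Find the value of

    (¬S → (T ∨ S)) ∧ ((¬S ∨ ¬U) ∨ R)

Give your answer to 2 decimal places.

¬S = 1 − 0.17 = 0.83
T ∨ S = max(a, b) on (0.86, 0.17) = 0.86
¬S → (T ∨ S)  [Kleene-Dienes: max(1−a, b)] with a=0.83, b=0.86 → 0.86
¬S = 1 − 0.17 = 0.83
¬U = 1 − 0.08 = 0.92
¬S ∨ ¬U = max(a, b) on (0.83, 0.92) = 0.92
(¬S ∨ ¬U) ∨ R = max(a, b) on (0.92, 0.76) = 0.92
(¬S → (T ∨ S)) ∧ ((¬S ∨ ¬U) ∨ R) = min(a, b) on (0.86, 0.92) = 0.86

0.86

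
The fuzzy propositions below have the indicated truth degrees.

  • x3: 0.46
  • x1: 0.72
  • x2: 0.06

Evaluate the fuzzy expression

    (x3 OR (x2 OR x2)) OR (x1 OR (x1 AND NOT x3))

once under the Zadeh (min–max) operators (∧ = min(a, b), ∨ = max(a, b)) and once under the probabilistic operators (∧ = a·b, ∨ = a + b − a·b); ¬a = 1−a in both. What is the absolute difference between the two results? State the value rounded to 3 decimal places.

0.198

Under Zadeh (min–max):
  x2 OR x2 = max(a, b) on (0.06, 0.06) = 0.06
  x3 OR (x2 OR x2) = max(a, b) on (0.46, 0.06) = 0.46
  NOT x3 = 1 − 0.46 = 0.54
  x1 AND NOT x3 = min(a, b) on (0.72, 0.54) = 0.54
  x1 OR (x1 AND NOT x3) = max(a, b) on (0.72, 0.54) = 0.72
  (x3 OR (x2 OR x2)) OR (x1 OR (x1 AND NOT x3)) = max(a, b) on (0.46, 0.72) = 0.72
  → value = 0.7200
Under probabilistic:
  x2 OR x2 = a + b − a·b on (0.0600, 0.0600) = 0.1164
  x3 OR (x2 OR x2) = a + b − a·b on (0.4600, 0.1164) = 0.5229
  NOT x3 = 1 − 0.4600 = 0.5400
  x1 AND NOT x3 = a·b on (0.7200, 0.5400) = 0.3888
  x1 OR (x1 AND NOT x3) = a + b − a·b on (0.7200, 0.3888) = 0.8289
  (x3 OR (x2 OR x2)) OR (x1 OR (x1 AND NOT x3)) = a + b − a·b on (0.5229, 0.8289) = 0.9183
  → value = 0.9183
|0.7200 − 0.9183| = 0.198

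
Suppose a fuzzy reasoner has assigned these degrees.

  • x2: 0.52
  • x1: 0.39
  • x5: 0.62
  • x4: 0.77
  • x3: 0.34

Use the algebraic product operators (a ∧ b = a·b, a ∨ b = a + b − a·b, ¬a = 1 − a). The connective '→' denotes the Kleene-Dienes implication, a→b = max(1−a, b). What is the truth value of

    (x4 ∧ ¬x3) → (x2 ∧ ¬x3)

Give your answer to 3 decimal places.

¬x3 = 1 − 0.3400 = 0.6600
x4 ∧ ¬x3 = a·b on (0.7700, 0.6600) = 0.5082
¬x3 = 1 − 0.3400 = 0.6600
x2 ∧ ¬x3 = a·b on (0.5200, 0.6600) = 0.3432
(x4 ∧ ¬x3) → (x2 ∧ ¬x3)  [Kleene-Dienes: max(1−a, b)] with a=0.5082, b=0.3432 → 0.4918

0.492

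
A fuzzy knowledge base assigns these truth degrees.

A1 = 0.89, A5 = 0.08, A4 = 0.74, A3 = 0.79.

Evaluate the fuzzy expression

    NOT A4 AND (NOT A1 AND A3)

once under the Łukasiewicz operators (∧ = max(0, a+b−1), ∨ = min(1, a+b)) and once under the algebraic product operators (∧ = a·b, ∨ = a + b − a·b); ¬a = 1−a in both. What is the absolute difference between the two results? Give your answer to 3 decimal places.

0.023

Under Łukasiewicz:
  NOT A4 = 1 − 0.74 = 0.26
  NOT A1 = 1 − 0.89 = 0.11
  NOT A1 AND A3 = max(0, a+b−1) on (0.11, 0.79) = 0.00
  NOT A4 AND (NOT A1 AND A3) = max(0, a+b−1) on (0.26, 0.00) = 0.00
  → value = 0.0000
Under algebraic product:
  NOT A4 = 1 − 0.7400 = 0.2600
  NOT A1 = 1 − 0.8900 = 0.1100
  NOT A1 AND A3 = a·b on (0.1100, 0.7900) = 0.0869
  NOT A4 AND (NOT A1 AND A3) = a·b on (0.2600, 0.0869) = 0.0226
  → value = 0.0226
|0.0000 − 0.0226| = 0.023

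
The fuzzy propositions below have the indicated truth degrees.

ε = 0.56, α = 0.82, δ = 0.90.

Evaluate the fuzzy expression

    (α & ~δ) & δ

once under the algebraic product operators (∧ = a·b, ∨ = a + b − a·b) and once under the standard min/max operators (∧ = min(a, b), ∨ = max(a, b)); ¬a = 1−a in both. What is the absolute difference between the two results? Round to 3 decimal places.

0.026

Under algebraic product:
  ~δ = 1 − 0.9000 = 0.1000
  α & ~δ = a·b on (0.8200, 0.1000) = 0.0820
  (α & ~δ) & δ = a·b on (0.0820, 0.9000) = 0.0738
  → value = 0.0738
Under standard min/max:
  ~δ = 1 − 0.90 = 0.10
  α & ~δ = min(a, b) on (0.82, 0.10) = 0.10
  (α & ~δ) & δ = min(a, b) on (0.10, 0.90) = 0.10
  → value = 0.1000
|0.0738 − 0.1000| = 0.026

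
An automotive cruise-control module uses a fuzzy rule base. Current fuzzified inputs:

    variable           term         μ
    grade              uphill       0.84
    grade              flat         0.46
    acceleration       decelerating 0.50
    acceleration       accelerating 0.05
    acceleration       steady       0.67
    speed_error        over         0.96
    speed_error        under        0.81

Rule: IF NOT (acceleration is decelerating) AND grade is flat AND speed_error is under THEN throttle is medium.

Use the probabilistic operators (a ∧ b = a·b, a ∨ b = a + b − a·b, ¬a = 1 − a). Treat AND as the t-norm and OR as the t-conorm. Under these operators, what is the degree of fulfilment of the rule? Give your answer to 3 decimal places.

0.186

firing strength: ¬decelerating=1−0.50=0.50, flat=0.46, under=0.81; AND[a·b] → w = 0.1863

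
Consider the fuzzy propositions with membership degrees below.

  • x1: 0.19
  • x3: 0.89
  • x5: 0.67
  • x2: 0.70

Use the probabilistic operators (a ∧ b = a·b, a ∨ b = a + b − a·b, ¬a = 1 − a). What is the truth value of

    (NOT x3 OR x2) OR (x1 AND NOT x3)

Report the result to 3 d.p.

NOT x3 = 1 − 0.8900 = 0.1100
NOT x3 OR x2 = a + b − a·b on (0.1100, 0.7000) = 0.7330
NOT x3 = 1 − 0.8900 = 0.1100
x1 AND NOT x3 = a·b on (0.1900, 0.1100) = 0.0209
(NOT x3 OR x2) OR (x1 AND NOT x3) = a + b − a·b on (0.7330, 0.0209) = 0.7386

0.739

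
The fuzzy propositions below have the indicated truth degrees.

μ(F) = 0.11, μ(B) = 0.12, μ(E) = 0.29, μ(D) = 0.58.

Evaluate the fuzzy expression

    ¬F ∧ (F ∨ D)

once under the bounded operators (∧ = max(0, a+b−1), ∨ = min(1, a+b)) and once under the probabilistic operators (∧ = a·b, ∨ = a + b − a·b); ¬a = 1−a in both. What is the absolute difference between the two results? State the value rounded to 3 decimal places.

0.023

Under bounded:
  ¬F = 1 − 0.11 = 0.89
  F ∨ D = min(1, a+b) on (0.11, 0.58) = 0.69
  ¬F ∧ (F ∨ D) = max(0, a+b−1) on (0.89, 0.69) = 0.58
  → value = 0.5800
Under probabilistic:
  ¬F = 1 − 0.1100 = 0.8900
  F ∨ D = a + b − a·b on (0.1100, 0.5800) = 0.6262
  ¬F ∧ (F ∨ D) = a·b on (0.8900, 0.6262) = 0.5573
  → value = 0.5573
|0.5800 − 0.5573| = 0.023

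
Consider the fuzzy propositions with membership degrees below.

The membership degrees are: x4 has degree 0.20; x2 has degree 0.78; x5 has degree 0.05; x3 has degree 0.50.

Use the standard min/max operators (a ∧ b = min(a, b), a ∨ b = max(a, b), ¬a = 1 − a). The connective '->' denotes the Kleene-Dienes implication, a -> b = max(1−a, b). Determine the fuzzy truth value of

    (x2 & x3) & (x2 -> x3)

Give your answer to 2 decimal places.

0.50

x2 & x3 = min(a, b) on (0.78, 0.50) = 0.50
x2 -> x3  [Kleene-Dienes: max(1−a, b)] with a=0.78, b=0.50 → 0.50
(x2 & x3) & (x2 -> x3) = min(a, b) on (0.50, 0.50) = 0.50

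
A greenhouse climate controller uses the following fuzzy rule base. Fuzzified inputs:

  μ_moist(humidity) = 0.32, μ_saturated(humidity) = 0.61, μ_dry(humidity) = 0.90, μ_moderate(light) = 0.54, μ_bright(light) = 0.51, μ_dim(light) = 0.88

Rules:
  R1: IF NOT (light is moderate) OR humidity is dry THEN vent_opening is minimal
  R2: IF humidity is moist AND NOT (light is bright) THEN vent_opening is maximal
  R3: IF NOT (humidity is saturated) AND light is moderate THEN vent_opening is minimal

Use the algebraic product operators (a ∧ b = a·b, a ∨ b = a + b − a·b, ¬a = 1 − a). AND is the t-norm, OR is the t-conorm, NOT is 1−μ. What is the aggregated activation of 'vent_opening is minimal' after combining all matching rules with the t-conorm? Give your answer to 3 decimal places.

0.957

R1: ¬moderate=1−0.54=0.46, dry=0.90; OR[a + b − a·b] → w = 0.9460
R2: moist=0.32, ¬bright=1−0.51=0.49; AND[a·b] → w = 0.1568
R3: ¬saturated=1−0.61=0.39, moderate=0.54; AND[a·b] → w = 0.2106
Rules with consequent 'minimal': {R1, R3} → strengths 0.9460, 0.2106
Aggregate via t-conorm [a + b − a·b]: 0.9574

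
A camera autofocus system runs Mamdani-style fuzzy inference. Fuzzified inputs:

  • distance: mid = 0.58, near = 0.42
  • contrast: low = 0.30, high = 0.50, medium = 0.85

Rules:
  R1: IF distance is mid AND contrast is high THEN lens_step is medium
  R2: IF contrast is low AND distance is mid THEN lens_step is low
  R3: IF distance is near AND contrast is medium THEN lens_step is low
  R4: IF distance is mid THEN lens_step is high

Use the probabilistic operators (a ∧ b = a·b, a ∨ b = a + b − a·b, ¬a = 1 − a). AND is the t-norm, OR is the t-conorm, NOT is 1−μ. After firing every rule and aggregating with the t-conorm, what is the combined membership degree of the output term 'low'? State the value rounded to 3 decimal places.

R1: mid=0.58, high=0.50; AND[a·b] → w = 0.2900
R2: low=0.30, mid=0.58; AND[a·b] → w = 0.1740
R3: near=0.42, medium=0.85; AND[a·b] → w = 0.3570
R4: mid=0.58 → w = 0.5800
Rules with consequent 'low': {R2, R3} → strengths 0.1740, 0.3570
Aggregate via t-conorm [a + b − a·b]: 0.4689

0.469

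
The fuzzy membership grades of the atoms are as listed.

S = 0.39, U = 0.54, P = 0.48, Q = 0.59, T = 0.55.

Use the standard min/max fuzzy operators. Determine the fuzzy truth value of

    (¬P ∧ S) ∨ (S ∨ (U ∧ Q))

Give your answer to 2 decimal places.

0.54

¬P = 1 − 0.48 = 0.52
¬P ∧ S = min(a, b) on (0.52, 0.39) = 0.39
U ∧ Q = min(a, b) on (0.54, 0.59) = 0.54
S ∨ (U ∧ Q) = max(a, b) on (0.39, 0.54) = 0.54
(¬P ∧ S) ∨ (S ∨ (U ∧ Q)) = max(a, b) on (0.39, 0.54) = 0.54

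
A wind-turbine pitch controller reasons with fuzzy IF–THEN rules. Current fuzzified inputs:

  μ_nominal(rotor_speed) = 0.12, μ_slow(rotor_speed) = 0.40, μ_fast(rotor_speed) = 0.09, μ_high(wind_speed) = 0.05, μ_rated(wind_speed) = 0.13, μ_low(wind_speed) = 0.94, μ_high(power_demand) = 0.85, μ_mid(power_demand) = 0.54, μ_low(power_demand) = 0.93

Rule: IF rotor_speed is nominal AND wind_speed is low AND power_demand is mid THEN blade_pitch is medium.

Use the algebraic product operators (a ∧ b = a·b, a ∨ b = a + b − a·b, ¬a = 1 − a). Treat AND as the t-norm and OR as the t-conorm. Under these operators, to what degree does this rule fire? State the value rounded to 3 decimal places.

0.061

firing strength: nominal=0.12, low=0.94, mid=0.54; AND[a·b] → w = 0.0609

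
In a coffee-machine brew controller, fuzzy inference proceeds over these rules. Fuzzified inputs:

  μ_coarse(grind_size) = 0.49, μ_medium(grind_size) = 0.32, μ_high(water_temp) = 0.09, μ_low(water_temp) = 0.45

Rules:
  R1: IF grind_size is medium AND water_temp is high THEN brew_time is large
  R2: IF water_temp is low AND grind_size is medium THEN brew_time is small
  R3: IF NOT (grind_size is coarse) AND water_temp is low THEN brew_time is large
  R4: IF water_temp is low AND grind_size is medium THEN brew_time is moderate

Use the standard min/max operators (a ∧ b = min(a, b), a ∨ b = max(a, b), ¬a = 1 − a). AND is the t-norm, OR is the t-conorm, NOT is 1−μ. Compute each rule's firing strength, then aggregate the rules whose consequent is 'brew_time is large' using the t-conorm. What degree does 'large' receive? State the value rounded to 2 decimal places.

0.45

R1: medium=0.32, high=0.09; AND[min(a, b)] → w = 0.09
R2: low=0.45, medium=0.32; AND[min(a, b)] → w = 0.32
R3: ¬coarse=1−0.49=0.51, low=0.45; AND[min(a, b)] → w = 0.45
R4: low=0.45, medium=0.32; AND[min(a, b)] → w = 0.32
Rules with consequent 'large': {R1, R3} → strengths 0.09, 0.45
Aggregate via t-conorm [max(a, b)]: 0.45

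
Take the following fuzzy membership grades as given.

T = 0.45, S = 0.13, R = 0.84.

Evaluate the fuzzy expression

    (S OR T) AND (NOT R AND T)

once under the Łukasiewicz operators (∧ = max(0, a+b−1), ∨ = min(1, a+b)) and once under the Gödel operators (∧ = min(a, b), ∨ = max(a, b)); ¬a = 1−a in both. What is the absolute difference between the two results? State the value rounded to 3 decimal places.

0.160

Under Łukasiewicz:
  S OR T = min(1, a+b) on (0.13, 0.45) = 0.58
  NOT R = 1 − 0.84 = 0.16
  NOT R AND T = max(0, a+b−1) on (0.16, 0.45) = 0.00
  (S OR T) AND (NOT R AND T) = max(0, a+b−1) on (0.58, 0.00) = 0.00
  → value = 0.0000
Under Gödel:
  S OR T = max(a, b) on (0.13, 0.45) = 0.45
  NOT R = 1 − 0.84 = 0.16
  NOT R AND T = min(a, b) on (0.16, 0.45) = 0.16
  (S OR T) AND (NOT R AND T) = min(a, b) on (0.45, 0.16) = 0.16
  → value = 0.1600
|0.0000 − 0.1600| = 0.160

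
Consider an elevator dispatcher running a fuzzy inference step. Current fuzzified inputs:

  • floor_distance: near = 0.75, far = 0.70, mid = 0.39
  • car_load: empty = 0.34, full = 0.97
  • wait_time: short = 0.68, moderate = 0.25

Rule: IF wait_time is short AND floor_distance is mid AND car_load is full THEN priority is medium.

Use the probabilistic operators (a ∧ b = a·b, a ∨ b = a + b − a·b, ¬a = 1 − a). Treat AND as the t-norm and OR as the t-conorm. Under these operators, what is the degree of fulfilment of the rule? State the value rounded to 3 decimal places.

0.257

firing strength: short=0.68, mid=0.39, full=0.97; AND[a·b] → w = 0.2572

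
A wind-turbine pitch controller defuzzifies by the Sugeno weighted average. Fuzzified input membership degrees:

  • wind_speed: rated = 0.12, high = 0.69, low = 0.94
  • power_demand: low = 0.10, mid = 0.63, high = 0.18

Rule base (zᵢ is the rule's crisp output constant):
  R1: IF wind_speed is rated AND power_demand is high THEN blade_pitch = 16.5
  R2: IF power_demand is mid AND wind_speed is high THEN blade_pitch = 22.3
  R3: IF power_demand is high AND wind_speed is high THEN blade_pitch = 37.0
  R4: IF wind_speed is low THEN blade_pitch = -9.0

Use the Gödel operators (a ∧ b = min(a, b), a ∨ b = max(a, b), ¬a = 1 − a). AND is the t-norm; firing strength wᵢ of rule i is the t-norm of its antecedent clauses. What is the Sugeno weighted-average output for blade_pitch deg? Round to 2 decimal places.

R1 (z=16.5): rated=0.12, high=0.18; AND[min(a, b)] → w = 0.12
R2 (z=22.3): mid=0.63, high=0.69; AND[min(a, b)] → w = 0.63
R3 (z=37.0): high=0.18, high=0.69; AND[min(a, b)] → w = 0.18
R4 (z=-9.0): low=0.94 → w = 0.94
Weighted average = (0.12·16.5 + 0.63·22.3 + 0.18·37.0 + 0.94·-9.0) / (0.12 + 0.63 + 0.18 + 0.94)
  = 14.2290 / 1.8700 = 7.61

7.61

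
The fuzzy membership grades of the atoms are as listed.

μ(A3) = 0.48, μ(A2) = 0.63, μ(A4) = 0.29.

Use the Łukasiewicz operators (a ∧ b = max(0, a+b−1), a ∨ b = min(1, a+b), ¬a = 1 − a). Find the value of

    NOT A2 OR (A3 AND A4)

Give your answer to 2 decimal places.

NOT A2 = 1 − 0.63 = 0.37
A3 AND A4 = max(0, a+b−1) on (0.48, 0.29) = 0.00
NOT A2 OR (A3 AND A4) = min(1, a+b) on (0.37, 0.00) = 0.37

0.37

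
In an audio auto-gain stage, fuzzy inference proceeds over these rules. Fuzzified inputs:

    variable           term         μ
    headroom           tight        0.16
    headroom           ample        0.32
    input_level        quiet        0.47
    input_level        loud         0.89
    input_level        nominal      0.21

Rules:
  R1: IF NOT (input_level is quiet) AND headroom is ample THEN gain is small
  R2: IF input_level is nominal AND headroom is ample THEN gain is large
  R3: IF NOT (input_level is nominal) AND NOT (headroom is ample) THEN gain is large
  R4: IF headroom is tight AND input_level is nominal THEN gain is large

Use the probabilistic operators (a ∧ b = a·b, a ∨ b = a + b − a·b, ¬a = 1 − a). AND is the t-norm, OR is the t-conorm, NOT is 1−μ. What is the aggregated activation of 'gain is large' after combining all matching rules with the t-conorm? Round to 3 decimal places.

0.583

R1: ¬quiet=1−0.47=0.53, ample=0.32; AND[a·b] → w = 0.1696
R2: nominal=0.21, ample=0.32; AND[a·b] → w = 0.0672
R3: ¬nominal=1−0.21=0.79, ¬ample=1−0.32=0.68; AND[a·b] → w = 0.5372
R4: tight=0.16, nominal=0.21; AND[a·b] → w = 0.0336
Rules with consequent 'large': {R2, R3, R4} → strengths 0.0672, 0.5372, 0.0336
Aggregate via t-conorm [a + b − a·b]: 0.5828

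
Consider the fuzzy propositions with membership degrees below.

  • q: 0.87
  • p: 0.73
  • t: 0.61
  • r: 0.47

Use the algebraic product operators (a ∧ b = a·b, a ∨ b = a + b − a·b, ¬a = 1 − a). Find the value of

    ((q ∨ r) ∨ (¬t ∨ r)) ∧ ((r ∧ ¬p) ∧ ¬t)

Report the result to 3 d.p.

q ∨ r = a + b − a·b on (0.8700, 0.4700) = 0.9311
¬t = 1 − 0.6100 = 0.3900
¬t ∨ r = a + b − a·b on (0.3900, 0.4700) = 0.6767
(q ∨ r) ∨ (¬t ∨ r) = a + b − a·b on (0.9311, 0.6767) = 0.9777
¬p = 1 − 0.7300 = 0.2700
r ∧ ¬p = a·b on (0.4700, 0.2700) = 0.1269
¬t = 1 − 0.6100 = 0.3900
(r ∧ ¬p) ∧ ¬t = a·b on (0.1269, 0.3900) = 0.0495
((q ∨ r) ∨ (¬t ∨ r)) ∧ ((r ∧ ¬p) ∧ ¬t) = a·b on (0.9777, 0.0495) = 0.0484

0.048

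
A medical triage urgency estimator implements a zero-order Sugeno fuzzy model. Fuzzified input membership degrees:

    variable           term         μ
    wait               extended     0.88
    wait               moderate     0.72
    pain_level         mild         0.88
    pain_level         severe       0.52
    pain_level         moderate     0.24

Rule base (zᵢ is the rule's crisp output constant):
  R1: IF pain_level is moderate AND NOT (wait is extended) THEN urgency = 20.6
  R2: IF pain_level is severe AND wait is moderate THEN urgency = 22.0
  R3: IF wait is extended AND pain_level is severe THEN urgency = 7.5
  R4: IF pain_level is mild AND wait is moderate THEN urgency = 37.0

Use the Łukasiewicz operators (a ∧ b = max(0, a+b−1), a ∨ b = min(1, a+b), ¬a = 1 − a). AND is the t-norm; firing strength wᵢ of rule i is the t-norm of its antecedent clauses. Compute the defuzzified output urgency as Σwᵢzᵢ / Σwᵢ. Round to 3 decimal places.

R1 (z=20.6): moderate=0.24, ¬extended=1−0.88=0.12; AND[max(0, a+b−1)] → w = 0.00
R2 (z=22.0): severe=0.52, moderate=0.72; AND[max(0, a+b−1)] → w = 0.24
R3 (z=7.5): extended=0.88, severe=0.52; AND[max(0, a+b−1)] → w = 0.40
R4 (z=37.0): mild=0.88, moderate=0.72; AND[max(0, a+b−1)] → w = 0.60
Weighted average = (0.00·20.6 + 0.24·22.0 + 0.40·7.5 + 0.60·37.0) / (0.00 + 0.24 + 0.40 + 0.60)
  = 30.4800 / 1.2400 = 24.581

24.581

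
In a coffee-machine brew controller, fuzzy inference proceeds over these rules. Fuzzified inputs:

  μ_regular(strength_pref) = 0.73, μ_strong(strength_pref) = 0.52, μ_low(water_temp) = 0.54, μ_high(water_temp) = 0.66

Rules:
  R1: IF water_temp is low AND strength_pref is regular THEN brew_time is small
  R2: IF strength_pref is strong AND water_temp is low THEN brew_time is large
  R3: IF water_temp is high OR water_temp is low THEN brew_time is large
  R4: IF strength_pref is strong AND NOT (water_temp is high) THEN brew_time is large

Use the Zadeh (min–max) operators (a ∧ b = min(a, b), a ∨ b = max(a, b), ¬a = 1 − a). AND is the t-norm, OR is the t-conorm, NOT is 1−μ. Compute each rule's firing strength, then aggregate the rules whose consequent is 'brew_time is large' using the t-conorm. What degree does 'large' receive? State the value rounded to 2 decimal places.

R1: low=0.54, regular=0.73; AND[min(a, b)] → w = 0.54
R2: strong=0.52, low=0.54; AND[min(a, b)] → w = 0.52
R3: high=0.66, low=0.54; OR[max(a, b)] → w = 0.66
R4: strong=0.52, ¬high=1−0.66=0.34; AND[min(a, b)] → w = 0.34
Rules with consequent 'large': {R2, R3, R4} → strengths 0.52, 0.66, 0.34
Aggregate via t-conorm [max(a, b)]: 0.66

0.66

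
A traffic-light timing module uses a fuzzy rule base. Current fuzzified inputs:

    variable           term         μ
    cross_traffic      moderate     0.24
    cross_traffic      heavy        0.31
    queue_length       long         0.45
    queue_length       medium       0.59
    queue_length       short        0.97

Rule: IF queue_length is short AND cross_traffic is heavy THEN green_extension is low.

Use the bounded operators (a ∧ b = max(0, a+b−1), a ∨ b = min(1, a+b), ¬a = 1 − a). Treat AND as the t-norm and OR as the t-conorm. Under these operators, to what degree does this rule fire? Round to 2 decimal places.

firing strength: short=0.97, heavy=0.31; AND[max(0, a+b−1)] → w = 0.28

0.28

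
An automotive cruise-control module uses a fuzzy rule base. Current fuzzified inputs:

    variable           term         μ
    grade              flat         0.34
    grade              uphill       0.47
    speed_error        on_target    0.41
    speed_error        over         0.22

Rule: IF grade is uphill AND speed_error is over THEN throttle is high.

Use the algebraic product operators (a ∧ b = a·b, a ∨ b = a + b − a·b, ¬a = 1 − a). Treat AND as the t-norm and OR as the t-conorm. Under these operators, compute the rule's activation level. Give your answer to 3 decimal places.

0.103

firing strength: uphill=0.47, over=0.22; AND[a·b] → w = 0.1034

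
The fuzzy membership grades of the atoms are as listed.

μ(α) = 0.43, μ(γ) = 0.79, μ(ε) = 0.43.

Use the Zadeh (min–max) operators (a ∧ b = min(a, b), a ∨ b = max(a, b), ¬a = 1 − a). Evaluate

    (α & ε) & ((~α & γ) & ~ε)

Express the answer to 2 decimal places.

0.43

α & ε = min(a, b) on (0.43, 0.43) = 0.43
~α = 1 − 0.43 = 0.57
~α & γ = min(a, b) on (0.57, 0.79) = 0.57
~ε = 1 − 0.43 = 0.57
(~α & γ) & ~ε = min(a, b) on (0.57, 0.57) = 0.57
(α & ε) & ((~α & γ) & ~ε) = min(a, b) on (0.43, 0.57) = 0.43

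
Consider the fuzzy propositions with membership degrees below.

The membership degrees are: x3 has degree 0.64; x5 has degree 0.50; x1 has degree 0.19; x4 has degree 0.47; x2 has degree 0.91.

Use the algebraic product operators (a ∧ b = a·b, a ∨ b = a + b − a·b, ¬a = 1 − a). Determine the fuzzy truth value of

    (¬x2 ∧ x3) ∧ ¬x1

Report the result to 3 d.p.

0.047

¬x2 = 1 − 0.9100 = 0.0900
¬x2 ∧ x3 = a·b on (0.0900, 0.6400) = 0.0576
¬x1 = 1 − 0.1900 = 0.8100
(¬x2 ∧ x3) ∧ ¬x1 = a·b on (0.0576, 0.8100) = 0.0467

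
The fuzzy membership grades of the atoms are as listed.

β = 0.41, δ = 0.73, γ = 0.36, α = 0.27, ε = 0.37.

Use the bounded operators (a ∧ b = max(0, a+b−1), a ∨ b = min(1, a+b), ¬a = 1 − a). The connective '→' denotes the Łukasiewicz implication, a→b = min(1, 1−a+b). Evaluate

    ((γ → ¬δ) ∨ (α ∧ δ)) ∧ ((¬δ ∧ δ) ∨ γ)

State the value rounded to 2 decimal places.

0.27

¬δ = 1 − 0.73 = 0.27
γ → ¬δ  [Łukasiewicz: min(1, 1−a+b)] with a=0.36, b=0.27 → 0.91
α ∧ δ = max(0, a+b−1) on (0.27, 0.73) = 0.00
(γ → ¬δ) ∨ (α ∧ δ) = min(1, a+b) on (0.91, 0.00) = 0.91
¬δ = 1 − 0.73 = 0.27
¬δ ∧ δ = max(0, a+b−1) on (0.27, 0.73) = 0.00
(¬δ ∧ δ) ∨ γ = min(1, a+b) on (0.00, 0.36) = 0.36
((γ → ¬δ) ∨ (α ∧ δ)) ∧ ((¬δ ∧ δ) ∨ γ) = max(0, a+b−1) on (0.91, 0.36) = 0.27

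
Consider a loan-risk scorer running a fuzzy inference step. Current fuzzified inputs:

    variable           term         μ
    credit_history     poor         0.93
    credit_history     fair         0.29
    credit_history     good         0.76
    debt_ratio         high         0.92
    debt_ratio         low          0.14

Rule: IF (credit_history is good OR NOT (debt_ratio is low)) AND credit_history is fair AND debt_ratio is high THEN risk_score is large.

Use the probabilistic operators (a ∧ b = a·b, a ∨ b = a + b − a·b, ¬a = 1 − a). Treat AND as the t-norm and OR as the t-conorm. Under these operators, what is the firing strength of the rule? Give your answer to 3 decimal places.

0.258

firing strength: (good=0.76 OR ¬low=1−0.14=0.86) = 0.9664; AND[a·b] with fair=0.29, high=0.92 → w = 0.2578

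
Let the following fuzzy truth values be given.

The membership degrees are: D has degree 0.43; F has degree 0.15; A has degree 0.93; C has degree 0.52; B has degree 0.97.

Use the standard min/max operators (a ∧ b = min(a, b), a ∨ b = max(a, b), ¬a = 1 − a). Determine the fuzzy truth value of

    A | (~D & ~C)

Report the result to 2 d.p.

~D = 1 − 0.43 = 0.57
~C = 1 − 0.52 = 0.48
~D & ~C = min(a, b) on (0.57, 0.48) = 0.48
A | (~D & ~C) = max(a, b) on (0.93, 0.48) = 0.93

0.93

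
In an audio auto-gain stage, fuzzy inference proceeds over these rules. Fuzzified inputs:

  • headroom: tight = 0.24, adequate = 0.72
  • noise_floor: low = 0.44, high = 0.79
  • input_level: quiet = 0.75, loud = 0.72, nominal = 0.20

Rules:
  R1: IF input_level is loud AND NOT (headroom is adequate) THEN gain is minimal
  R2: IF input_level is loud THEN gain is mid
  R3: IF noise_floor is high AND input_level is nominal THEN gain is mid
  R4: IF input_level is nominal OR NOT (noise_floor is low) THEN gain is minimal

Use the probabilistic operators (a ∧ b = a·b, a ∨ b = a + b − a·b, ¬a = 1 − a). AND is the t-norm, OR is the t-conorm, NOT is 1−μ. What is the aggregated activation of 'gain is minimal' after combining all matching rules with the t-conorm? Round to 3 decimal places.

R1: loud=0.72, ¬adequate=1−0.72=0.28; AND[a·b] → w = 0.2016
R2: loud=0.72 → w = 0.7200
R3: high=0.79, nominal=0.20; AND[a·b] → w = 0.1580
R4: nominal=0.20, ¬low=1−0.44=0.56; OR[a + b − a·b] → w = 0.6480
Rules with consequent 'minimal': {R1, R4} → strengths 0.2016, 0.6480
Aggregate via t-conorm [a + b − a·b]: 0.7190

0.719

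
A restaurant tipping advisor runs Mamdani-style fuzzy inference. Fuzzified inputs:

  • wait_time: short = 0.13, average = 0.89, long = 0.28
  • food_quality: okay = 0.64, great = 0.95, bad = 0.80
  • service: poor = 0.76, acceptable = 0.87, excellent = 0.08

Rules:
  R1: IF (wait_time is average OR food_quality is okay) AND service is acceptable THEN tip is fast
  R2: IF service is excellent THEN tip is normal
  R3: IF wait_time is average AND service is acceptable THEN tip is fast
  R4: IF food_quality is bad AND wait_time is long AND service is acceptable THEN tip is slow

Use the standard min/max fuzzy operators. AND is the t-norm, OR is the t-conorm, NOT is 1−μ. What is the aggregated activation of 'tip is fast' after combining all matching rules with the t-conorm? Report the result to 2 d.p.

0.87

R1: (average=0.89 OR okay=0.64) = 0.89; AND[min(a, b)] with acceptable=0.87 → w = 0.87
R2: excellent=0.08 → w = 0.08
R3: average=0.89, acceptable=0.87; AND[min(a, b)] → w = 0.87
R4: bad=0.80, long=0.28, acceptable=0.87; AND[min(a, b)] → w = 0.28
Rules with consequent 'fast': {R1, R3} → strengths 0.87, 0.87
Aggregate via t-conorm [max(a, b)]: 0.87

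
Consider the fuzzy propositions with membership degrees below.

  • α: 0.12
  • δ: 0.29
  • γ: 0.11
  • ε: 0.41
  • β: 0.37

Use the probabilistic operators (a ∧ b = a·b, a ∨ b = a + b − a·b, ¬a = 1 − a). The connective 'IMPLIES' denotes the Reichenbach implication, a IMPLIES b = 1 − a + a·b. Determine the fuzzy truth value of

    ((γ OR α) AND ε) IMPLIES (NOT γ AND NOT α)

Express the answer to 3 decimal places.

γ OR α = a + b − a·b on (0.1100, 0.1200) = 0.2168
(γ OR α) AND ε = a·b on (0.2168, 0.4100) = 0.0889
NOT γ = 1 − 0.1100 = 0.8900
NOT α = 1 − 0.1200 = 0.8800
NOT γ AND NOT α = a·b on (0.8900, 0.8800) = 0.7832
((γ OR α) AND ε) IMPLIES (NOT γ AND NOT α)  [Reichenbach: 1 − a + a·b] with a=0.0889, b=0.7832 → 0.9807

0.981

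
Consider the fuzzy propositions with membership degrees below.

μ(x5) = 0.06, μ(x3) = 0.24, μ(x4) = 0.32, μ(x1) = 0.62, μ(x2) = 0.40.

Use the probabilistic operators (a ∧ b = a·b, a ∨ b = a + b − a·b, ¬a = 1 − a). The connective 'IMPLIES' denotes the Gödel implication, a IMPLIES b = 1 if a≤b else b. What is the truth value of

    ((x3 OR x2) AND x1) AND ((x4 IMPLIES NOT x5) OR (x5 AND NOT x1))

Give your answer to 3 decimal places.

0.337

x3 OR x2 = a + b − a·b on (0.2400, 0.4000) = 0.5440
(x3 OR x2) AND x1 = a·b on (0.5440, 0.6200) = 0.3373
NOT x5 = 1 − 0.0600 = 0.9400
x4 IMPLIES NOT x5  [Gödel: 1 if a≤b else b] with a=0.3200, b=0.9400 → 1.0000
NOT x1 = 1 − 0.6200 = 0.3800
x5 AND NOT x1 = a·b on (0.0600, 0.3800) = 0.0228
(x4 IMPLIES NOT x5) OR (x5 AND NOT x1) = a + b − a·b on (1.0000, 0.0228) = 1.0000
((x3 OR x2) AND x1) AND ((x4 IMPLIES NOT x5) OR (x5 AND NOT x1)) = a·b on (0.3373, 1.0000) = 0.3373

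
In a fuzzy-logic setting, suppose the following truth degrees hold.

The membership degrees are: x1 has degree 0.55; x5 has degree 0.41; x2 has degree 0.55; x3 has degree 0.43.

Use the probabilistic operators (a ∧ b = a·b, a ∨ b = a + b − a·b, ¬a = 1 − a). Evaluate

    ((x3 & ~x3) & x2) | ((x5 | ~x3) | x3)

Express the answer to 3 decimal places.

0.875

~x3 = 1 − 0.4300 = 0.5700
x3 & ~x3 = a·b on (0.4300, 0.5700) = 0.2451
(x3 & ~x3) & x2 = a·b on (0.2451, 0.5500) = 0.1348
~x3 = 1 − 0.4300 = 0.5700
x5 | ~x3 = a + b − a·b on (0.4100, 0.5700) = 0.7463
(x5 | ~x3) | x3 = a + b − a·b on (0.7463, 0.4300) = 0.8554
((x3 & ~x3) & x2) | ((x5 | ~x3) | x3) = a + b − a·b on (0.1348, 0.8554) = 0.8749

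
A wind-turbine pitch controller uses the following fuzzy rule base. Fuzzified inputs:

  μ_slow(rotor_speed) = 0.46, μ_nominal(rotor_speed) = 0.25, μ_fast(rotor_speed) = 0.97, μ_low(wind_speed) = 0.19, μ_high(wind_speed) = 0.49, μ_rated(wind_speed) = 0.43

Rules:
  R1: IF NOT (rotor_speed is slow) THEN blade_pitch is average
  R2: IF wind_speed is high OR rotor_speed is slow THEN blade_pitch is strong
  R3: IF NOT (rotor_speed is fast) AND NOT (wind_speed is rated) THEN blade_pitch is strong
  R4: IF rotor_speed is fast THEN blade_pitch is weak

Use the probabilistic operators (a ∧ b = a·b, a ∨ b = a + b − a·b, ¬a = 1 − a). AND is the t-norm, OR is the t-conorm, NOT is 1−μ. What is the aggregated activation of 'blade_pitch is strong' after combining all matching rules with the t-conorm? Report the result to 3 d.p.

R1: ¬slow=1−0.46=0.54 → w = 0.5400
R2: high=0.49, slow=0.46; OR[a + b − a·b] → w = 0.7246
R3: ¬fast=1−0.97=0.03, ¬rated=1−0.43=0.57; AND[a·b] → w = 0.0171
R4: fast=0.97 → w = 0.9700
Rules with consequent 'strong': {R2, R3} → strengths 0.7246, 0.0171
Aggregate via t-conorm [a + b − a·b]: 0.7293

0.729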